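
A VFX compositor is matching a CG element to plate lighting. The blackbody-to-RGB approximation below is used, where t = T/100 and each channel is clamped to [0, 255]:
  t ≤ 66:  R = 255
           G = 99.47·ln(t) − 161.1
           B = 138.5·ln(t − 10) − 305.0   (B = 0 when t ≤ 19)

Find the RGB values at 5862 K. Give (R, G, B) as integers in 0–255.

(255, 244, 233)

t = 5862/100 = 58.62; the t ≤ 66 branch applies.
R = 255 by definition for t ≤ 66.
G = 99.47·ln 58.62 − 161.1 = 99.47·4.0711 − 161.1 = 243.850.
B = 138.5·ln(58.62 − 10) − 305.0 = 138.5·ln 48.62 − 305.0 = 138.5·3.8840 − 305.0 = 232.939.
Rounded: (255, 244, 233).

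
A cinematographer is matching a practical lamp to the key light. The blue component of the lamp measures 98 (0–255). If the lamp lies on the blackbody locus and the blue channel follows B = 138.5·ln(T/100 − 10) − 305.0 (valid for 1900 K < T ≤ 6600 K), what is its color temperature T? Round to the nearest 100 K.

ln(t − 10) = (98 + 305.0) / 138.5 = 2.9097.
t − 10 = e^2.9097 = 18.352, so t = 28.352.
T = 100·t = 2835 K → 2800 K to the nearest 100 K.

2800 K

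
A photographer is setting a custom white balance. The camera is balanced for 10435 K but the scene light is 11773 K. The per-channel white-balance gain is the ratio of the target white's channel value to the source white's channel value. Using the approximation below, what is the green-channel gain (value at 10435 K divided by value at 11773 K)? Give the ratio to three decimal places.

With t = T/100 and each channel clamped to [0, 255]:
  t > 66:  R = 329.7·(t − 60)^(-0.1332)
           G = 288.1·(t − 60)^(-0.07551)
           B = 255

1.020

At 11773 K (t = 117.73):
  G = 288.1·(117.73 − 60)^(-0.07551) = 288.1·57.73^(-0.07551) = 288.1·0.73620 = 212.100.
At 10435 K (t = 104.35):
  G = 288.1·(104.35 − 60)^(-0.07551) = 288.1·44.35^(-0.07551) = 288.1·0.75101 = 216.365.
Gain = 216.365 / 212.100 = 1.0201 → 1.020.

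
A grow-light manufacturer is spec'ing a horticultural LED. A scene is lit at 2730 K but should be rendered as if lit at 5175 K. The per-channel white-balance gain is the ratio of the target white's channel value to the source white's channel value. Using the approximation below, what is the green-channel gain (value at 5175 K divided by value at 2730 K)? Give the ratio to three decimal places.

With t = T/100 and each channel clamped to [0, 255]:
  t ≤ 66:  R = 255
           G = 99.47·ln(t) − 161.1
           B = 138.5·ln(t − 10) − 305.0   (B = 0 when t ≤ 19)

At 2730 K (t = 27.3):
  G = 99.47·ln 27.3 − 161.1 = 99.47·3.3069 − 161.1 = 167.836.
At 5175 K (t = 51.75):
  G = 99.47·ln 51.75 − 161.1 = 99.47·3.9464 − 161.1 = 231.451.
Gain = 231.451 / 167.836 = 1.3790 → 1.379.

1.379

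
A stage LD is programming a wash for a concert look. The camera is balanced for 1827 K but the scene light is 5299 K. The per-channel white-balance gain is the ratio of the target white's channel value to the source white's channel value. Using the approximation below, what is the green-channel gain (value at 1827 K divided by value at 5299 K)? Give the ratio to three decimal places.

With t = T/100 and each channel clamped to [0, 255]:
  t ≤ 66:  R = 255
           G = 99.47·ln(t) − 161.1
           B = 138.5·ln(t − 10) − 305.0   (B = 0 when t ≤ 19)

0.547

At 5299 K (t = 52.99):
  G = 99.47·ln 52.99 − 161.1 = 99.47·3.9701 − 161.1 = 233.806.
At 1827 K (t = 18.27):
  G = 99.47·ln 18.27 − 161.1 = 99.47·2.9053 − 161.1 = 127.886.
Gain = 127.886 / 233.806 = 0.5470 → 0.547.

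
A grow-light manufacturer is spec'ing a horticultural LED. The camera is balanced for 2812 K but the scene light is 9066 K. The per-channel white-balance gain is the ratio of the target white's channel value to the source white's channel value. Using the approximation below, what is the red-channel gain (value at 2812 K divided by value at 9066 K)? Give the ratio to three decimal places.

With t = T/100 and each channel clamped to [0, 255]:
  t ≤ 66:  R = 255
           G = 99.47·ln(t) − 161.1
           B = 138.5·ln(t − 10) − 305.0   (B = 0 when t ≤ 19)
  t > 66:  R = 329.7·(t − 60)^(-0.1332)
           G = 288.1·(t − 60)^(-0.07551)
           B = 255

At 9066 K (t = 90.66):
  R = 329.7·(90.66 − 60)^(-0.1332) = 329.7·30.66^(-0.1332) = 329.7·0.63385 = 208.981.
At 2812 K (t = 28.12):
  R = 255 by definition for t ≤ 66.
Gain = 255.000 / 208.981 = 1.2202 → 1.220.

1.220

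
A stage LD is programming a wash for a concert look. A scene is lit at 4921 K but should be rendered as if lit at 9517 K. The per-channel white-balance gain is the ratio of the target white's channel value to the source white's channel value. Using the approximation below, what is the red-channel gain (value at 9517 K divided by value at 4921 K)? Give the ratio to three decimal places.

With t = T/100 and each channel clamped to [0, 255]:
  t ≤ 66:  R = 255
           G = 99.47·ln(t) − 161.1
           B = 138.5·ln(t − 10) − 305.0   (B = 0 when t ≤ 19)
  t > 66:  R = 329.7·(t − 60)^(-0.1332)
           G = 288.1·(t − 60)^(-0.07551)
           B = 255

At 4921 K (t = 49.21):
  R = 255 by definition for t ≤ 66.
At 9517 K (t = 95.17):
  R = 329.7·(95.17 − 60)^(-0.1332) = 329.7·35.17^(-0.1332) = 329.7·0.62237 = 205.196.
Gain = 205.196 / 255.000 = 0.8047 → 0.805.

0.805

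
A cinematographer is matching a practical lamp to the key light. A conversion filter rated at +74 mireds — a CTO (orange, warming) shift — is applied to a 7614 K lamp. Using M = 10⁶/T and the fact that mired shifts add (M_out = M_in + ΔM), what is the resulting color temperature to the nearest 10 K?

M_in = 10⁶/7614 = 131.34 mireds.
M_out = 131.34 + (+74) = 205.34 mireds.
T_out = 10⁶/205.34 = 4870.0 K → 4870 K.

4870 K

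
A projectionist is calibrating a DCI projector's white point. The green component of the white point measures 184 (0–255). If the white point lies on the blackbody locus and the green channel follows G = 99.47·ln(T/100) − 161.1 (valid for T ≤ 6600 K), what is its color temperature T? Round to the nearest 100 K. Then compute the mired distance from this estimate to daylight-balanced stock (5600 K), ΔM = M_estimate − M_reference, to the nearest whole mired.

+134 mireds

ln t = (184 + 161.1) / 99.47 = 3.4694.
t = e^3.4694 = 32.117.
T = 100·t = 3212 K → 3200 K to the nearest 100 K.
M_estimate = 10⁶/3200 = 312.50; M_reference = 10⁶/5600 = 178.57.
ΔM = 312.50 − 178.57 = 133.93 → +134 mireds.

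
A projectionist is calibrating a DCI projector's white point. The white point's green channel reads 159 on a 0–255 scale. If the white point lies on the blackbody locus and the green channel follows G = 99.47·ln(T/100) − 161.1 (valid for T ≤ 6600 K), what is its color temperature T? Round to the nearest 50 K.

2500 K

ln t = (159 + 161.1) / 99.47 = 3.2181.
t = e^3.2181 = 24.980.
T = 100·t = 2498 K → 2500 K to the nearest 50 K.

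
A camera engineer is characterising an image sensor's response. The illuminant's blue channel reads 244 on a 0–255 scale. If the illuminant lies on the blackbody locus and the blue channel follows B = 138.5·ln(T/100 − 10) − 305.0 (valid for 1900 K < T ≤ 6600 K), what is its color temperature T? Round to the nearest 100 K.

6300 K

ln(t − 10) = (244 + 305.0) / 138.5 = 3.9639.
t − 10 = e^3.9639 = 52.662, so t = 62.662.
T = 100·t = 6266 K → 6300 K to the nearest 100 K.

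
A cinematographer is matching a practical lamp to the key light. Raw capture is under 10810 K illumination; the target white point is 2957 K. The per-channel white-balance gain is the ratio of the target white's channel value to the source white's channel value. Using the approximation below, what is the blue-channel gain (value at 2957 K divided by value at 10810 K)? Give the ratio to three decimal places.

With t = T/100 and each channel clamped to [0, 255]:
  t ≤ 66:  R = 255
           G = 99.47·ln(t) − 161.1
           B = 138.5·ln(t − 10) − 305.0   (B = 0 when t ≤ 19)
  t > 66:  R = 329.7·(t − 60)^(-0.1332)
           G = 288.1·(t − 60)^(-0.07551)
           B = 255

At 10810 K (t = 108.1):
  B = 255 by definition for t > 66.
At 2957 K (t = 29.57):
  B = 138.5·ln(29.57 − 10) − 305.0 = 138.5·ln 19.57 − 305.0 = 138.5·2.9740 − 305.0 = 106.899.
Gain = 106.899 / 255.000 = 0.4192 → 0.419.

0.419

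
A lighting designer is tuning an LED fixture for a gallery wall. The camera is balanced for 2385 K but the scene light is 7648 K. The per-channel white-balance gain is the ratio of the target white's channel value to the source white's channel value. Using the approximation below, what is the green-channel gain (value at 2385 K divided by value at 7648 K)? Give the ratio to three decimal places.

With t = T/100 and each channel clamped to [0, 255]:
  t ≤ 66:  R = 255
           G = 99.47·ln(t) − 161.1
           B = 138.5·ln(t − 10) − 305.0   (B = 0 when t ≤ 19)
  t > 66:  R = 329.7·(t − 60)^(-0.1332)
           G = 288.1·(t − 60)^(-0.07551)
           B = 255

0.662

At 7648 K (t = 76.48):
  G = 288.1·(76.48 − 60)^(-0.07551) = 288.1·16.48^(-0.07551) = 288.1·0.80930 = 233.158.
At 2385 K (t = 23.85):
  G = 99.47·ln 23.85 − 161.1 = 99.47·3.1718 − 161.1 = 154.397.
Gain = 154.397 / 233.158 = 0.6622 → 0.662.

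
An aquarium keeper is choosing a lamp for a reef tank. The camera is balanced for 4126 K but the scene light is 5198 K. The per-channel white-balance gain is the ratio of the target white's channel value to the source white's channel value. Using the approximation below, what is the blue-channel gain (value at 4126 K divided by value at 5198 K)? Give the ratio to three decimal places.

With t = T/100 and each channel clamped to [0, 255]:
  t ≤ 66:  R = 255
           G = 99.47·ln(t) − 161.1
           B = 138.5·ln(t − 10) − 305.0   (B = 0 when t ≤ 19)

At 5198 K (t = 51.98):
  B = 138.5·ln(51.98 − 10) − 305.0 = 138.5·ln 41.98 − 305.0 = 138.5·3.7372 − 305.0 = 212.601.
At 4126 K (t = 41.26):
  B = 138.5·ln(41.26 − 10) − 305.0 = 138.5·ln 31.26 − 305.0 = 138.5·3.4423 − 305.0 = 171.764.
Gain = 171.764 / 212.601 = 0.8079 → 0.808.

0.808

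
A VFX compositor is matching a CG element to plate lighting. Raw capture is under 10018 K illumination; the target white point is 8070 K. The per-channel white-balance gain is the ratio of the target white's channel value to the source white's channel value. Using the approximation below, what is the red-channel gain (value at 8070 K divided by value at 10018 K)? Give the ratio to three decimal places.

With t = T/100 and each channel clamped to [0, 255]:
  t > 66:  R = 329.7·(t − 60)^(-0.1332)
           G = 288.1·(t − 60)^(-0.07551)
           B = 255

At 10018 K (t = 100.18):
  R = 329.7·(100.18 − 60)^(-0.1332) = 329.7·40.18^(-0.1332) = 329.7·0.61143 = 201.588.
At 8070 K (t = 80.7):
  R = 329.7·(80.7 − 60)^(-0.1332) = 329.7·20.7^(-0.1332) = 329.7·0.66790 = 220.207.
Gain = 220.207 / 201.588 = 1.0924 → 1.092.

1.092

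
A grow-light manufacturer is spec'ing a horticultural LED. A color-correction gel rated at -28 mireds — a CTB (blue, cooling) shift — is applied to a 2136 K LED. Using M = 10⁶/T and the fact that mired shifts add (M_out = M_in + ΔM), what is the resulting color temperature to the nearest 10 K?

2270 K

M_in = 10⁶/2136 = 468.16 mireds.
M_out = 468.16 + (-28) = 440.16 mireds.
T_out = 10⁶/440.16 = 2271.9 K → 2270 K.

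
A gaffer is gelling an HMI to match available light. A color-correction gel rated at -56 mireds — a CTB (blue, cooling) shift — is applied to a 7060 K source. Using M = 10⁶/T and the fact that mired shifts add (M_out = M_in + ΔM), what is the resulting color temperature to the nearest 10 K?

11680 K

M_in = 10⁶/7060 = 141.64 mireds.
M_out = 141.64 + (-56) = 85.64 mireds.
T_out = 10⁶/85.64 = 11676.4 K → 11680 K.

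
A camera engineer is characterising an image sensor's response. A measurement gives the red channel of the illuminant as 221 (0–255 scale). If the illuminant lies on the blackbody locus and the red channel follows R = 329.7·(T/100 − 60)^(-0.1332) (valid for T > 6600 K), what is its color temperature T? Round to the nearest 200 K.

8000 K

(t − 60)^(-0.1332) = 221/329.7 = 0.67031.
t − 60 = 0.67031^(1/-0.1332) = 0.67031^(-7.508) = 20.149, so t = 80.149.
T = 100·t = 8015 K → 8000 K to the nearest 200 K.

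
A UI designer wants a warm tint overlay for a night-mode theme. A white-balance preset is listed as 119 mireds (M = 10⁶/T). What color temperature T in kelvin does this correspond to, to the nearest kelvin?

T = 10⁶ / 119 = 8403.36 K → 8403 K.

8403 K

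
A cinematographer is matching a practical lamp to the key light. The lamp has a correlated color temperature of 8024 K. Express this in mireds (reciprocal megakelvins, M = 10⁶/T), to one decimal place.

124.6 mireds

M = 10⁶ / 8024 = 124.626 → 124.6 mireds.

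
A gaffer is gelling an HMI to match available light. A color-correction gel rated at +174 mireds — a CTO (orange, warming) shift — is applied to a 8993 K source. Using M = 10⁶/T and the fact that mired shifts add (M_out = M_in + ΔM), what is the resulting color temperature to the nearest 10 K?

M_in = 10⁶/8993 = 111.20 mireds.
M_out = 111.20 + (+174) = 285.20 mireds.
T_out = 10⁶/285.20 = 3506.3 K → 3510 K.

3510 K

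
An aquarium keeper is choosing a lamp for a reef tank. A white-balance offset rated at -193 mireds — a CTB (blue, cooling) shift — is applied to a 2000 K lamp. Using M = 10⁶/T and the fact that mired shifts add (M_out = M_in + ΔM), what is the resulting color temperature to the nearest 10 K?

3260 K

M_in = 10⁶/2000 = 500.00 mireds.
M_out = 500.00 + (-193) = 307.00 mireds.
T_out = 10⁶/307.00 = 3257.3 K → 3260 K.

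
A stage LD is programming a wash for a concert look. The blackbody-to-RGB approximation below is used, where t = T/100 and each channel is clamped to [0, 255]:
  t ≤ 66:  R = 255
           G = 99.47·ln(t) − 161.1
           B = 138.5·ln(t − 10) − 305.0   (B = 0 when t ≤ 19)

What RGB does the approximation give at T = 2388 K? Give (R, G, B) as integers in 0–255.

t = 2388/100 = 23.88; the t ≤ 66 branch applies.
R = 255 by definition for t ≤ 66.
G = 99.47·ln 23.88 − 161.1 = 99.47·3.1730 − 161.1 = 154.522.
B = 138.5·ln(23.88 − 10) − 305.0 = 138.5·ln 13.88 − 305.0 = 138.5·2.6304 − 305.0 = 59.317.
Rounded: (255, 155, 59).

(255, 155, 59)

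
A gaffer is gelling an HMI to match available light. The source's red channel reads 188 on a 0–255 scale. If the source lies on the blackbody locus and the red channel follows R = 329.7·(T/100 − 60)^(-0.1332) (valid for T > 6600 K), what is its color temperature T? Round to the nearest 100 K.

(t − 60)^(-0.1332) = 188/329.7 = 0.57022.
t − 60 = 0.57022^(1/-0.1332) = 0.57022^(-7.508) = 67.848, so t = 127.848.
T = 100·t = 12785 K → 12800 K to the nearest 100 K.

12800 K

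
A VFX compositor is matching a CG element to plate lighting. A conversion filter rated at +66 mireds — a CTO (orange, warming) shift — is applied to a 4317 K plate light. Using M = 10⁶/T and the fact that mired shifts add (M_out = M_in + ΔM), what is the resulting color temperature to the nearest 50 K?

3350 K

M_in = 10⁶/4317 = 231.64 mireds.
M_out = 231.64 + (+66) = 297.64 mireds.
T_out = 10⁶/297.64 = 3359.7 K → 3350 K.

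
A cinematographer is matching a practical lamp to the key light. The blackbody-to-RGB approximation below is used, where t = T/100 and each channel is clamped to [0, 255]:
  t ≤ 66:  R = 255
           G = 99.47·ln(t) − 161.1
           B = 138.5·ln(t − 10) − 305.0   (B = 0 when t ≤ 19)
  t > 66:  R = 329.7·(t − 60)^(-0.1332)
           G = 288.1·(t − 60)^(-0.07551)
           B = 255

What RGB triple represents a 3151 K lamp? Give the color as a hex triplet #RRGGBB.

#FFB678

t = 3151/100 = 31.51; the t ≤ 66 branch applies.
R = 255 by definition for t ≤ 66.
G = 99.47·ln 31.51 − 161.1 = 99.47·3.4503 − 161.1 = 182.102.
B = 138.5·ln(31.51 − 10) − 305.0 = 138.5·ln 21.51 − 305.0 = 138.5·3.0685 − 305.0 = 119.990.
Rounded: (255, 182, 120).
In hex: #FFB678.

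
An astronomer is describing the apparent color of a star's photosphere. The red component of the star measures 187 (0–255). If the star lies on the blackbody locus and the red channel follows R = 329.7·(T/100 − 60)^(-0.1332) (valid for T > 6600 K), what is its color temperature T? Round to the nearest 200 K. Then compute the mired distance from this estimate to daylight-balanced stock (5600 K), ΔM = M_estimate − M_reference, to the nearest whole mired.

-102 mireds

(t − 60)^(-0.1332) = 187/329.7 = 0.56718.
t − 60 = 0.56718^(1/-0.1332) = 0.56718^(-7.508) = 70.620, so t = 130.620.
T = 100·t = 13062 K → 13000 K to the nearest 200 K.
M_estimate = 10⁶/13000 = 76.92; M_reference = 10⁶/5600 = 178.57.
ΔM = 76.92 − 178.57 = -101.65 → -102 mireds.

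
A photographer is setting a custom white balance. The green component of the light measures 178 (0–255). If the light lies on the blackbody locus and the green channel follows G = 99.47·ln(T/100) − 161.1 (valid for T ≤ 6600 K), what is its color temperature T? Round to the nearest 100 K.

3000 K

ln t = (178 + 161.1) / 99.47 = 3.4091.
t = e^3.4091 = 30.237.
T = 100·t = 3024 K → 3000 K to the nearest 100 K.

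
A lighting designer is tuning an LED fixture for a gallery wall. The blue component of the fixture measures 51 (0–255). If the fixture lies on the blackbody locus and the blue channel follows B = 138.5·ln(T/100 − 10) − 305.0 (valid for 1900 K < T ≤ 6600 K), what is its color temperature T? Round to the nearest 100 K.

ln(t − 10) = (51 + 305.0) / 138.5 = 2.5704.
t − 10 = e^2.5704 = 13.071, so t = 23.071.
T = 100·t = 2307 K → 2300 K to the nearest 100 K.

2300 K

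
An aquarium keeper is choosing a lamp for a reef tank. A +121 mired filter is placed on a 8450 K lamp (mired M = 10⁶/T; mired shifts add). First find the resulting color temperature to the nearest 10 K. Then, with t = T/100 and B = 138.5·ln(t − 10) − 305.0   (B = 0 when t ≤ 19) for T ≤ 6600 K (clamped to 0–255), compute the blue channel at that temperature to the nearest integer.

174

M_in = 10⁶/8450 = 118.34; M_out = 118.34 + (+121) = 239.34.
T_out = 10⁶/239.34 = 4178.1 K → 4180 K; t = 41.8.
B = 138.5·ln(41.8 − 10) − 305.0 = 138.5·ln 31.8 − 305.0 = 138.5·3.4595 − 305.0 = 174.136.
Rounded: 174.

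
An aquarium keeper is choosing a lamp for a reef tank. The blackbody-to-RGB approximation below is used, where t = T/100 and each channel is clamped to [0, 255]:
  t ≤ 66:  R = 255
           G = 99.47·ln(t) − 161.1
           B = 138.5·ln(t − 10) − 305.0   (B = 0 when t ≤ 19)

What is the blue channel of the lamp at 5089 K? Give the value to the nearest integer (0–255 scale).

209

t = 5089/100 = 50.89; the t ≤ 66 branch applies.
B = 138.5·ln(50.89 − 10) − 305.0 = 138.5·ln 40.89 − 305.0 = 138.5·3.7109 − 305.0 = 208.958.
Rounded: 209.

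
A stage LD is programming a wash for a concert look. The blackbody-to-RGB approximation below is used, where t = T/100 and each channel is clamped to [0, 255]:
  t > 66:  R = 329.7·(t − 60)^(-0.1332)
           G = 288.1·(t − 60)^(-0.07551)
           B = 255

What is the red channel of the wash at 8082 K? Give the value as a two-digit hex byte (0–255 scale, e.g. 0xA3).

t = 8082/100 = 80.82; the t > 66 branch applies.
R = 329.7·(80.82 − 60)^(-0.1332) = 329.7·20.82^(-0.1332) = 329.7·0.66739 = 220.038.
Rounded: 220; in hex, 0xDC.

0xDC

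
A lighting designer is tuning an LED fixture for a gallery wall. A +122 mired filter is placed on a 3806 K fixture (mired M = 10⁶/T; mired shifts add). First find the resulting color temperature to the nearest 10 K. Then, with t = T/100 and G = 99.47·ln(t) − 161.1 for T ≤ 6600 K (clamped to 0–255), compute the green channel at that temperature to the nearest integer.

M_in = 10⁶/3806 = 262.74; M_out = 262.74 + (+122) = 384.74.
T_out = 10⁶/384.74 = 2599.1 K → 2600 K; t = 26.
G = 99.47·ln 26 − 161.1 = 99.47·3.2581 − 161.1 = 162.983.
Rounded: 163.

163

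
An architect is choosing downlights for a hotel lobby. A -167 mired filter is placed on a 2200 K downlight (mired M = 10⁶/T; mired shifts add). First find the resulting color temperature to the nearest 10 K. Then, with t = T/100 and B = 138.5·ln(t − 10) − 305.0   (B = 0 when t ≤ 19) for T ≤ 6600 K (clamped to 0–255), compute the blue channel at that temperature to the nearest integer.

M_in = 10⁶/2200 = 454.55; M_out = 454.55 + (-167) = 287.55.
T_out = 10⁶/287.55 = 3477.7 K → 3480 K; t = 34.8.
B = 138.5·ln(34.8 − 10) − 305.0 = 138.5·ln 24.8 − 305.0 = 138.5·3.2108 − 305.0 = 139.702.
Rounded: 140.

140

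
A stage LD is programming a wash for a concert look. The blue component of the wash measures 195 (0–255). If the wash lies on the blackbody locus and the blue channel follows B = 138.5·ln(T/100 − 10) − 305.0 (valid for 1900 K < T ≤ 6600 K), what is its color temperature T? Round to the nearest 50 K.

ln(t − 10) = (195 + 305.0) / 138.5 = 3.6101.
t − 10 = e^3.6101 = 36.970, so t = 46.970.
T = 100·t = 4697 K → 4700 K to the nearest 50 K.

4700 K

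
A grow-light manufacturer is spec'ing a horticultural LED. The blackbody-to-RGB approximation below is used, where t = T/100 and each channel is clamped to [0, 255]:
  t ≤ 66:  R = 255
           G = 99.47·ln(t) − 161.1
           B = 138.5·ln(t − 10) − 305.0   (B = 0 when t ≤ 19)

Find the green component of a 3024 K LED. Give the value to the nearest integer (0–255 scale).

t = 3024/100 = 30.24; the t ≤ 66 branch applies.
G = 99.47·ln 30.24 − 161.1 = 99.47·3.4092 − 161.1 = 178.010.
Rounded: 178.

178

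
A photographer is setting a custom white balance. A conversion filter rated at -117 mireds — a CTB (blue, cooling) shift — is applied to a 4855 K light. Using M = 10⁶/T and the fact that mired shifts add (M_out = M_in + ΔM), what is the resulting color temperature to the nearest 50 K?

M_in = 10⁶/4855 = 205.97 mireds.
M_out = 205.97 + (-117) = 88.97 mireds.
T_out = 10⁶/88.97 = 11239.3 K → 11250 K.

11250 K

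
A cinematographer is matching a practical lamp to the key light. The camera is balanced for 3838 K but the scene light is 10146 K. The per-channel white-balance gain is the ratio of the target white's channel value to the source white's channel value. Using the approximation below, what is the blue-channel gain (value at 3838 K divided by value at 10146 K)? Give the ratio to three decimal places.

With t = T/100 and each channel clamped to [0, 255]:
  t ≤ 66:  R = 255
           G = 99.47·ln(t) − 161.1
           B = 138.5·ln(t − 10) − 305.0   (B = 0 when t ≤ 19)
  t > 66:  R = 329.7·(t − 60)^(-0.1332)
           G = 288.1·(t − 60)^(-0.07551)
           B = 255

0.621

At 10146 K (t = 101.46):
  B = 255 by definition for t > 66.
At 3838 K (t = 38.38):
  B = 138.5·ln(38.38 − 10) − 305.0 = 138.5·ln 28.38 − 305.0 = 138.5·3.3457 − 305.0 = 158.377.
Gain = 158.377 / 255.000 = 0.6211 → 0.621.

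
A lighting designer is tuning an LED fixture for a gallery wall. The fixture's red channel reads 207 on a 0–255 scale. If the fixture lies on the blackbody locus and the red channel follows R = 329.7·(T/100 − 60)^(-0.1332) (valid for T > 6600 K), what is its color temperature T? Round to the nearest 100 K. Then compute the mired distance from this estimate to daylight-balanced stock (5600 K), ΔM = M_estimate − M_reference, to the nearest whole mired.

-71 mireds

(t − 60)^(-0.1332) = 207/329.7 = 0.62784.
t − 60 = 0.62784^(1/-0.1332) = 0.62784^(-7.508) = 32.933, so t = 92.933.
T = 100·t = 9293 K → 9300 K to the nearest 100 K.
M_estimate = 10⁶/9300 = 107.53; M_reference = 10⁶/5600 = 178.57.
ΔM = 107.53 − 178.57 = -71.04 → -71 mireds.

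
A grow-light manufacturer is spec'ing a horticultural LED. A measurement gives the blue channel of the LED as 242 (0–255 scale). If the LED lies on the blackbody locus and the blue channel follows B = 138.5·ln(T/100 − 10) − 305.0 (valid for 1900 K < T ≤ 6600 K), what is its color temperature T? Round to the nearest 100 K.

6200 K

ln(t − 10) = (242 + 305.0) / 138.5 = 3.9495.
t − 10 = e^3.9495 = 51.907, so t = 61.907.
T = 100·t = 6191 K → 6200 K to the nearest 100 K.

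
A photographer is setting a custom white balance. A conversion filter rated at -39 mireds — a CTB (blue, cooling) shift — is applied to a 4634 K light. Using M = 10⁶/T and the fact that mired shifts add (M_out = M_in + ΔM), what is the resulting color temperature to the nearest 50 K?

M_in = 10⁶/4634 = 215.80 mireds.
M_out = 215.80 + (-39) = 176.80 mireds.
T_out = 10⁶/176.80 = 5656.2 K → 5650 K.

5650 K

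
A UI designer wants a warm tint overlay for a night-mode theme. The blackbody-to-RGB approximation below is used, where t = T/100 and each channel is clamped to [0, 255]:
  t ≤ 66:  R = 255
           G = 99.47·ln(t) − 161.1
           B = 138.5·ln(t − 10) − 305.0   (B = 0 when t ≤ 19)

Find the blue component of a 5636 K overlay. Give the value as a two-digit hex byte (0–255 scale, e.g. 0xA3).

0xE2

t = 5636/100 = 56.36; the t ≤ 66 branch applies.
B = 138.5·ln(56.36 − 10) − 305.0 = 138.5·ln 46.36 − 305.0 = 138.5·3.8364 − 305.0 = 226.347.
Rounded: 226; in hex, 0xE2.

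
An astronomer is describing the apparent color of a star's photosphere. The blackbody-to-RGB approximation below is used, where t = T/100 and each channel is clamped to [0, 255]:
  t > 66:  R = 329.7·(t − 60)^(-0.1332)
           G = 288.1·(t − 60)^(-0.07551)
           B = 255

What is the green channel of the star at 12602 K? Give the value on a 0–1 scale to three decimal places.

t = 12602/100 = 126.02; the t > 66 branch applies.
G = 288.1·(126.02 − 60)^(-0.07551) = 288.1·66.02^(-0.07551) = 288.1·0.72878 = 209.961.
On a 0–1 scale: 209.961/255 = 0.8234 → 0.823.

0.823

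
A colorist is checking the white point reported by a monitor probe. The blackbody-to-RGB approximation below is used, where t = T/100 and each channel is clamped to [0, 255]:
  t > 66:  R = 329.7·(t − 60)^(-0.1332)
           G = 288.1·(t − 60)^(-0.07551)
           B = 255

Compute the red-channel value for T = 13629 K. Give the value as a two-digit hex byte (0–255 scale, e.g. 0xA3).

t = 13629/100 = 136.29; the t > 66 branch applies.
R = 329.7·(136.29 − 60)^(-0.1332) = 329.7·76.29^(-0.1332) = 329.7·0.56138 = 185.086.
Rounded: 185; in hex, 0xB9.

0xB9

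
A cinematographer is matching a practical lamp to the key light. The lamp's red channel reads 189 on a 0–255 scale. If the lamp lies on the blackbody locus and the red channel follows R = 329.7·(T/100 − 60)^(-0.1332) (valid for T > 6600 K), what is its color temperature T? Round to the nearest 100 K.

12500 K

(t − 60)^(-0.1332) = 189/329.7 = 0.57325.
t − 60 = 0.57325^(1/-0.1332) = 0.57325^(-7.508) = 65.199, so t = 125.199.
T = 100·t = 12520 K → 12500 K to the nearest 100 K.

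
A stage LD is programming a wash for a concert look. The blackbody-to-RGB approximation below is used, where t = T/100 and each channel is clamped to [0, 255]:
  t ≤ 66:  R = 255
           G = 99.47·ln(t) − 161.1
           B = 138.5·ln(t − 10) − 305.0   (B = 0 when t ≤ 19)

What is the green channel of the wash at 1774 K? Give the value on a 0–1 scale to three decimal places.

t = 1774/100 = 17.74; the t ≤ 66 branch applies.
G = 99.47·ln 17.74 − 161.1 = 99.47·2.8758 − 161.1 = 124.958.
On a 0–1 scale: 124.958/255 = 0.4900 → 0.490.

0.490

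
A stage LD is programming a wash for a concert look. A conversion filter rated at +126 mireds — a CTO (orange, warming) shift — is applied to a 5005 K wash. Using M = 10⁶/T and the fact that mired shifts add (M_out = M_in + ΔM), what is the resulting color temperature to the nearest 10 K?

M_in = 10⁶/5005 = 199.80 mireds.
M_out = 199.80 + (+126) = 325.80 mireds.
T_out = 10⁶/325.80 = 3069.4 K → 3070 K.

3070 K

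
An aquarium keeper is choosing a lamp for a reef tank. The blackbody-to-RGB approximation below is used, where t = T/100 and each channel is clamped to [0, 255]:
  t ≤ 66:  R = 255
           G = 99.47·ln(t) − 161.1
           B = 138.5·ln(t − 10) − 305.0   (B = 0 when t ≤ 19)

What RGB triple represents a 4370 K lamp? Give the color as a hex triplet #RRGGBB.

#FFD7B6

t = 4370/100 = 43.7; the t ≤ 66 branch applies.
R = 255 by definition for t ≤ 66.
G = 99.47·ln 43.7 − 161.1 = 99.47·3.7773 − 161.1 = 214.633.
B = 138.5·ln(43.7 − 10) − 305.0 = 138.5·ln 33.7 − 305.0 = 138.5·3.5175 − 305.0 = 182.173.
Rounded: (255, 215, 182).
In hex: #FFD7B6.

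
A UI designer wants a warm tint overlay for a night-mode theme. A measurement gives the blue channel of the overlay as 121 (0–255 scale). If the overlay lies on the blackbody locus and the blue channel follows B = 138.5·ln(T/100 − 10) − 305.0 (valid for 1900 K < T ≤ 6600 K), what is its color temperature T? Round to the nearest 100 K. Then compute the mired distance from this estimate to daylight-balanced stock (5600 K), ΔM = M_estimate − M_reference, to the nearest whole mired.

ln(t − 10) = (121 + 305.0) / 138.5 = 3.0758.
t − 10 = e^3.0758 = 21.667, so t = 31.667.
T = 100·t = 3167 K → 3200 K to the nearest 100 K.
M_estimate = 10⁶/3200 = 312.50; M_reference = 10⁶/5600 = 178.57.
ΔM = 312.50 − 178.57 = 133.93 → +134 mireds.

+134 mireds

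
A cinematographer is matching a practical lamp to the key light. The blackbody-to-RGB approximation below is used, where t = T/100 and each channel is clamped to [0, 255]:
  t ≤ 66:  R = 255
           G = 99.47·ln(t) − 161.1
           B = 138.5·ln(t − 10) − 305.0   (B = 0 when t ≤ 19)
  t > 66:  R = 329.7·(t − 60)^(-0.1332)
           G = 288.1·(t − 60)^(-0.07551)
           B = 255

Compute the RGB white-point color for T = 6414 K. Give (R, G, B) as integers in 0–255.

(255, 253, 248)

t = 6414/100 = 64.14; the t ≤ 66 branch applies.
R = 255 by definition for t ≤ 66.
G = 99.47·ln 64.14 − 161.1 = 99.47·4.1611 − 161.1 = 252.801.
B = 138.5·ln(64.14 − 10) − 305.0 = 138.5·ln 54.14 − 305.0 = 138.5·3.9916 − 305.0 = 247.833.
Rounded: (255, 253, 248).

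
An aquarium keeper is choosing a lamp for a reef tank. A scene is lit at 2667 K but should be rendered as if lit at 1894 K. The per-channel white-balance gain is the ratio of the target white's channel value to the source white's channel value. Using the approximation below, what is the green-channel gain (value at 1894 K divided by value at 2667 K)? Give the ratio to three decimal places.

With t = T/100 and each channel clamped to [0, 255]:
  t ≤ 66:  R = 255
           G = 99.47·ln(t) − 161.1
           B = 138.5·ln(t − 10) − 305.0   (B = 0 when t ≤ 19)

0.794

At 2667 K (t = 26.67):
  G = 99.47·ln 26.67 − 161.1 = 99.47·3.2835 − 161.1 = 165.514.
At 1894 K (t = 18.94):
  G = 99.47·ln 18.94 − 161.1 = 99.47·2.9413 − 161.1 = 131.469.
Gain = 131.469 / 165.514 = 0.7943 → 0.794.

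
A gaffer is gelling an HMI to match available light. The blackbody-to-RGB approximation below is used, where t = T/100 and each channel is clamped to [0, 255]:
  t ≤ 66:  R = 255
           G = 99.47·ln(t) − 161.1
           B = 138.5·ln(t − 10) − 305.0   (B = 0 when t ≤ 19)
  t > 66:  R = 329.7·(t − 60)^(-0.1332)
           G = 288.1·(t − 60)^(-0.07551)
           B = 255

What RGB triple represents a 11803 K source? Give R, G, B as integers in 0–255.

R=192, G=212, B=255

t = 11803/100 = 118.03; the t > 66 branch applies.
R = 329.7·(118.03 − 60)^(-0.1332) = 329.7·58.03^(-0.1332) = 329.7·0.58221 = 191.955.
G = 288.1·(118.03 − 60)^(-0.07551) = 288.1·58.03^(-0.07551) = 288.1·0.73591 = 212.017.
B = 255 by definition for t > 66.
Rounded: (192, 212, 255).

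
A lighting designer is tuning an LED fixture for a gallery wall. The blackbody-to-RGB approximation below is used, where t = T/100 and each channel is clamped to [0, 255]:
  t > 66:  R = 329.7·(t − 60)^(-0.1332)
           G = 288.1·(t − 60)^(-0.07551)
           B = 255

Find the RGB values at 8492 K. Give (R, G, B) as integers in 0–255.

t = 8492/100 = 84.92; the t > 66 branch applies.
R = 329.7·(84.92 − 60)^(-0.1332) = 329.7·24.92^(-0.1332) = 329.7·0.65160 = 214.832.
G = 288.1·(84.92 − 60)^(-0.07551) = 288.1·24.92^(-0.07551) = 288.1·0.78442 = 225.990.
B = 255 by definition for t > 66.
Rounded: (215, 226, 255).

(215, 226, 255)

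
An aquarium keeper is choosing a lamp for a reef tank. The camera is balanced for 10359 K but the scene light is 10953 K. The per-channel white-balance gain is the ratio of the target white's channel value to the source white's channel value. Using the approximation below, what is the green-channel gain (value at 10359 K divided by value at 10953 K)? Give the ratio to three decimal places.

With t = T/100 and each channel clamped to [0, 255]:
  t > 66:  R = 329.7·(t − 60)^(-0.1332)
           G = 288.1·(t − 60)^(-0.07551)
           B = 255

At 10953 K (t = 109.53):
  G = 288.1·(109.53 − 60)^(-0.07551) = 288.1·49.53^(-0.07551) = 288.1·0.74477 = 214.567.
At 10359 K (t = 103.59):
  G = 288.1·(103.59 − 60)^(-0.07551) = 288.1·43.59^(-0.07551) = 288.1·0.75199 = 216.647.
Gain = 216.647 / 214.567 = 1.0097 → 1.010.

1.010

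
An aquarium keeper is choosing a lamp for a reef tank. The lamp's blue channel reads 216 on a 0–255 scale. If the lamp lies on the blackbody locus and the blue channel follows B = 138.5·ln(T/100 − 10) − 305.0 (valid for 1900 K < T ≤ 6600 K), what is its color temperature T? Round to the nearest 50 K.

5300 K

ln(t − 10) = (216 + 305.0) / 138.5 = 3.7617.
t − 10 = e^3.7617 = 43.023, so t = 53.023.
T = 100·t = 5302 K → 5300 K to the nearest 50 K.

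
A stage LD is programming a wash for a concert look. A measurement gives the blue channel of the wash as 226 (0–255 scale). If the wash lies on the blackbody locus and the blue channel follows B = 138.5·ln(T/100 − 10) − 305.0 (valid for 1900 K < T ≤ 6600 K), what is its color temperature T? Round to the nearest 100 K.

ln(t − 10) = (226 + 305.0) / 138.5 = 3.8339.
t − 10 = e^3.8339 = 46.244, so t = 56.244.
T = 100·t = 5624 K → 5600 K to the nearest 100 K.

5600 K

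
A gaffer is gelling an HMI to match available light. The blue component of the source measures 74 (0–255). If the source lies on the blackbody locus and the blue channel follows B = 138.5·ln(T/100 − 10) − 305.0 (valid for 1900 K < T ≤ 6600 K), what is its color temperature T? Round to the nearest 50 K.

2550 K

ln(t − 10) = (74 + 305.0) / 138.5 = 2.7365.
t − 10 = e^2.7365 = 15.432, so t = 25.432.
T = 100·t = 2543 K → 2550 K to the nearest 50 K.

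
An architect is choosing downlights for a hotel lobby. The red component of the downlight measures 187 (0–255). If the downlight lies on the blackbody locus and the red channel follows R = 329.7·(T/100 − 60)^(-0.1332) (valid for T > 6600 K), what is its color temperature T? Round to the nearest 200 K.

13000 K

(t − 60)^(-0.1332) = 187/329.7 = 0.56718.
t − 60 = 0.56718^(1/-0.1332) = 0.56718^(-7.508) = 70.620, so t = 130.620.
T = 100·t = 13062 K → 13000 K to the nearest 200 K.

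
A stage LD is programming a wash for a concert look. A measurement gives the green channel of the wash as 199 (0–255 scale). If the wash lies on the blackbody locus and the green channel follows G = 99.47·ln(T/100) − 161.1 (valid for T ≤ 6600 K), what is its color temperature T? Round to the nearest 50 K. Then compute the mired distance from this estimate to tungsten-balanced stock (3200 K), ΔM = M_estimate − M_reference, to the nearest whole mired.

-46 mireds

ln t = (199 + 161.1) / 99.47 = 3.6202.
t = e^3.6202 = 37.345.
T = 100·t = 3734 K → 3750 K to the nearest 50 K.
M_estimate = 10⁶/3750 = 266.67; M_reference = 10⁶/3200 = 312.50.
ΔM = 266.67 − 312.50 = -45.83 → -46 mireds.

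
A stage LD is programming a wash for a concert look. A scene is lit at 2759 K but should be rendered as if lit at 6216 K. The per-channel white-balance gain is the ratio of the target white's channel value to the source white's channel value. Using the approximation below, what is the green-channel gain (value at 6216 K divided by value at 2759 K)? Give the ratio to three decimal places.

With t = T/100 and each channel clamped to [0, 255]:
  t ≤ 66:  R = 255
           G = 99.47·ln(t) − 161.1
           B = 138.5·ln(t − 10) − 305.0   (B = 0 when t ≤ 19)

At 2759 K (t = 27.59):
  G = 99.47·ln 27.59 − 161.1 = 99.47·3.3175 − 161.1 = 168.887.
At 6216 K (t = 62.16):
  G = 99.47·ln 62.16 − 161.1 = 99.47·4.1297 − 161.1 = 249.682.
Gain = 249.682 / 168.887 = 1.4784 → 1.478.

1.478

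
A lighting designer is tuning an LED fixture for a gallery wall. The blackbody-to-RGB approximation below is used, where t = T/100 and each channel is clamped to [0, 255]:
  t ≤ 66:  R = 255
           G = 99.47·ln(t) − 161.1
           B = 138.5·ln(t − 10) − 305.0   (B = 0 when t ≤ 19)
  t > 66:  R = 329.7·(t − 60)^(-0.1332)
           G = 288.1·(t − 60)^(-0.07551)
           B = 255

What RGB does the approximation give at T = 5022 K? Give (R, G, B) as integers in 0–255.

(255, 228, 207)

t = 5022/100 = 50.22; the t ≤ 66 branch applies.
R = 255 by definition for t ≤ 66.
G = 99.47·ln 50.22 − 161.1 = 99.47·3.9164 − 161.1 = 228.466.
B = 138.5·ln(50.22 − 10) − 305.0 = 138.5·ln 40.22 − 305.0 = 138.5·3.6944 − 305.0 = 206.669.
Rounded: (255, 228, 207).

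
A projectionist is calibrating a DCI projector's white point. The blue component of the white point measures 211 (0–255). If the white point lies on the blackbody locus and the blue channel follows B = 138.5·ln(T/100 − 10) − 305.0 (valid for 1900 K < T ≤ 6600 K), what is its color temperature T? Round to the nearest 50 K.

5150 K

ln(t − 10) = (211 + 305.0) / 138.5 = 3.7256.
t − 10 = e^3.7256 = 41.497, so t = 51.497.
T = 100·t = 5150 K → 5150 K to the nearest 50 K.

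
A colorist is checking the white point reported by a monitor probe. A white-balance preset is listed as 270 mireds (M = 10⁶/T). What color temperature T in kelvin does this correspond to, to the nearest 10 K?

T = 10⁶ / 270 = 3703.70 K → 3700 K.

3700 K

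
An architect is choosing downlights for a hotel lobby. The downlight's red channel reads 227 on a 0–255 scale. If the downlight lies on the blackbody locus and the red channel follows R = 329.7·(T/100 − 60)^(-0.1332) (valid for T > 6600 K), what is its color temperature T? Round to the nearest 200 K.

7600 K

(t − 60)^(-0.1332) = 227/329.7 = 0.68850.
t − 60 = 0.68850^(1/-0.1332) = 0.68850^(-7.508) = 16.478, so t = 76.478.
T = 100·t = 7648 K → 7600 K to the nearest 200 K.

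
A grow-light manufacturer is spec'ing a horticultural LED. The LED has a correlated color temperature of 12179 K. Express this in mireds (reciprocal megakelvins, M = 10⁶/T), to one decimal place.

82.1 mireds

M = 10⁶ / 12179 = 82.109 → 82.1 mireds.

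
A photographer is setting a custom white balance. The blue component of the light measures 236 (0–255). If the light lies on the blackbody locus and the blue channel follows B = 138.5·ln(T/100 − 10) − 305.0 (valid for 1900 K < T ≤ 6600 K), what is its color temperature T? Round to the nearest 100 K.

6000 K

ln(t − 10) = (236 + 305.0) / 138.5 = 3.9061.
t − 10 = e^3.9061 = 49.707, so t = 59.707.
T = 100·t = 5971 K → 6000 K to the nearest 100 K.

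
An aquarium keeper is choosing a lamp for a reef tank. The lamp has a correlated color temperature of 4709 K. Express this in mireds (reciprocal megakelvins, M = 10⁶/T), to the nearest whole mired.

212 mireds

M = 10⁶ / 4709 = 212.359 → 212 mireds.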